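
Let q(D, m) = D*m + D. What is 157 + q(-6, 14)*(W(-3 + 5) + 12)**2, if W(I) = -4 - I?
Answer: -3083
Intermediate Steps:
q(D, m) = D + D*m
157 + q(-6, 14)*(W(-3 + 5) + 12)**2 = 157 + (-6*(1 + 14))*((-4 - (-3 + 5)) + 12)**2 = 157 + (-6*15)*((-4 - 1*2) + 12)**2 = 157 - 90*((-4 - 2) + 12)**2 = 157 - 90*(-6 + 12)**2 = 157 - 90*6**2 = 157 - 90*36 = 157 - 3240 = -3083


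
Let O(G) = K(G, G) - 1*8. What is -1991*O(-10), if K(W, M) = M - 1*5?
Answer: 45793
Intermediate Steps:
K(W, M) = -5 + M (K(W, M) = M - 5 = -5 + M)
O(G) = -13 + G (O(G) = (-5 + G) - 1*8 = (-5 + G) - 8 = -13 + G)
-1991*O(-10) = -1991*(-13 - 10) = -1991*(-23) = 45793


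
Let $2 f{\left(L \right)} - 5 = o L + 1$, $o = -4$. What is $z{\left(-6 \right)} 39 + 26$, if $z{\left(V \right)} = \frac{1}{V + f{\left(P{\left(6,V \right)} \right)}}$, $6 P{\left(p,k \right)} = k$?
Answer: $-13$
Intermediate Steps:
$P{\left(p,k \right)} = \frac{k}{6}$
$f{\left(L \right)} = 3 - 2 L$ ($f{\left(L \right)} = \frac{5}{2} + \frac{- 4 L + 1}{2} = \frac{5}{2} + \frac{1 - 4 L}{2} = \frac{5}{2} - \left(- \frac{1}{2} + 2 L\right) = 3 - 2 L$)
$z{\left(V \right)} = \frac{1}{3 + \frac{2 V}{3}}$ ($z{\left(V \right)} = \frac{1}{V - \left(-3 + 2 \frac{V}{6}\right)} = \frac{1}{V - \left(-3 + \frac{V}{3}\right)} = \frac{1}{3 + \frac{2 V}{3}}$)
$z{\left(-6 \right)} 39 + 26 = \frac{3}{9 + 2 \left(-6\right)} 39 + 26 = \frac{3}{9 - 12} \cdot 39 + 26 = \frac{3}{-3} \cdot 39 + 26 = 3 \left(- \frac{1}{3}\right) 39 + 26 = \left(-1\right) 39 + 26 = -39 + 26 = -13$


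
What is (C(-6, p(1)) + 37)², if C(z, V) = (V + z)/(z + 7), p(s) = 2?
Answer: 1089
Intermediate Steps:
C(z, V) = (V + z)/(7 + z)
(C(-6, p(1)) + 37)² = ((2 - 6)/(7 - 6) + 37)² = (-4/1 + 37)² = (1*(-4) + 37)² = (-4 + 37)² = 33² = 1089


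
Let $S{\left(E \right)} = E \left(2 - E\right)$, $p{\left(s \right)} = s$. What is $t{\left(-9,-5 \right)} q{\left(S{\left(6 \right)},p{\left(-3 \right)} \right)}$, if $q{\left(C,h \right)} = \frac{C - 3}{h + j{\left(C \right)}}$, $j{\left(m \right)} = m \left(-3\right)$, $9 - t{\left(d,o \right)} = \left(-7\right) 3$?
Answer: $- \frac{270}{23} \approx -11.739$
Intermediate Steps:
$t{\left(d,o \right)} = 30$ ($t{\left(d,o \right)} = 9 - \left(-7\right) 3 = 9 - -21 = 9 + 21 = 30$)
$j{\left(m \right)} = - 3 m$
$q{\left(C,h \right)} = \frac{-3 + C}{h - 3 C}$ ($q{\left(C,h \right)} = \frac{C - 3}{h - 3 C} = \frac{-3 + C}{h - 3 C}$)
$t{\left(-9,-5 \right)} q{\left(S{\left(6 \right)},p{\left(-3 \right)} \right)} = 30 \frac{3 - 6 \left(2 - 6\right)}{\left(-1\right) \left(-3\right) + 3 \cdot 6 \left(2 - 6\right)} = 30 \frac{3 - 6 \left(2 - 6\right)}{3 + 3 \cdot 6 \left(2 - 6\right)} = 30 \frac{3 - 6 \left(-4\right)}{3 + 3 \cdot 6 \left(-4\right)} = 30 \frac{3 - -24}{3 + 3 \left(-24\right)} = 30 \frac{3 + 24}{3 - 72} = 30 \frac{1}{-69} \cdot 27 = 30 \left(\left(- \frac{1}{69}\right) 27\right) = 30 \left(- \frac{9}{23}\right) = - \frac{270}{23}$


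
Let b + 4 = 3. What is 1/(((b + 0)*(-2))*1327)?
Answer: 1/2654 ≈ 0.00037679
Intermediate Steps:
b = -1 (b = -4 + 3 = -1)
1/(((b + 0)*(-2))*1327) = 1/(((-1 + 0)*(-2))*1327) = 1/(-1*(-2)*1327) = 1/(2*1327) = 1/2654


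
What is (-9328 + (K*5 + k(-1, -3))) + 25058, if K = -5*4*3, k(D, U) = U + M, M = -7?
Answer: 15420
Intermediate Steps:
k(D, U) = -7 + U (k(D, U) = U - 7 = -7 + U)
K = -60 (K = -20*3 = -60)
(-9328 + (K*5 + k(-1, -3))) + 25058 = (-9328 + (-60*5 + (-7 - 3))) + 25058 = (-9328 + (-300 - 10)) + 25058 = (-9328 - 310) + 25058 = -9638 + 25058 = 15420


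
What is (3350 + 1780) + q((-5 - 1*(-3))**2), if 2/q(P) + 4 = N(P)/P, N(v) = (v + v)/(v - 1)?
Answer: 25647/5 ≈ 5129.4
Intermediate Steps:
N(v) = 2*v/(-1 + v) (N(v) = (2*v)/(-1 + v) = 2*v/(-1 + v))
q(P) = 2/(-4 + 2/(-1 + P)) (q(P) = 2/(-4 + (2*P/(-1 + P))/P) = 2/(-4 + 2/(-1 + P)))
(3350 + 1780) + q((-5 - 1*(-3))**2) = (3350 + 1780) + (1 - (-5 - 1*(-3))**2)/(-3 + 2*(-5 - 1*(-3))**2) = 5130 + (1 - (-5 + 3)**2)/(-3 + 2*(-5 + 3)**2) = 5130 + (1 - 1*(-2)**2)/(-3 + 2*(-2)**2) = 5130 + (1 - 1*4)/(-3 + 2*4) = 5130 + (1 - 4)/(-3 + 8) = 5130 - 3/5 = 25647/5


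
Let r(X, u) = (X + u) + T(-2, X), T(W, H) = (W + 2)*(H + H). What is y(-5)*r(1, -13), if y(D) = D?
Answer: 60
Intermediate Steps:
T(W, H) = 2*H*(2 + W) (T(W, H) = (2 + W)*(2*H) = 2*H*(2 + W))
r(X, u) = X + u (r(X, u) = (X + u) + 2*X*(2 - 2) = (X + u) + 2*X*0 = (X + u) + 0 = X + u)
y(-5)*r(1, -13) = -5*(1 - 13) = -5*(-12) = 60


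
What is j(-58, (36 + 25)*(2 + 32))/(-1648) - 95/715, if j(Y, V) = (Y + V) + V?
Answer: -308091/117832 ≈ -2.6147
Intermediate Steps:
j(Y, V) = Y + 2*V (j(Y, V) = (V + Y) + V = Y + 2*V)
j(-58, (36 + 25)*(2 + 32))/(-1648) - 95/715 = (-58 + 2*((36 + 25)*(2 + 32)))/(-1648) - 95/715 = (-58 + 2*(61*34))*(-1/1648) - 95*1/715 = (-58 + 2*2074)*(-1/1648) - 19/143 = (-58 + 4148)*(-1/1648) - 19/143 = 4090*(-1/1648) - 19/143 = -2045/824 - 19/143 = -308091/117832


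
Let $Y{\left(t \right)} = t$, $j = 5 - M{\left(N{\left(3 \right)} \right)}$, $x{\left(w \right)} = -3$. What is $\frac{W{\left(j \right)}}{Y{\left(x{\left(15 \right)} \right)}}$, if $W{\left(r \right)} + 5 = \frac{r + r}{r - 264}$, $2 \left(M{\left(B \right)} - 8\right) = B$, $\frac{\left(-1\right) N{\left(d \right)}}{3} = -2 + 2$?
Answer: $\frac{443}{267} \approx 1.6592$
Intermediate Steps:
$N{\left(d \right)} = 0$ ($N{\left(d \right)} = - 3 \left(-2 + 2\right) = \left(-3\right) 0 = 0$)
$M{\left(B \right)} = 8 + \frac{B}{2}$
$j = -3$ ($j = 5 - \left(8 + \frac{1}{2} \cdot 0\right) = 5 - \left(8 + 0\right) = 5 - 8 = -3$)
$W{\left(r \right)} = -5 + \frac{2 r}{-264 + r}$ ($W{\left(r \right)} = -5 + \frac{r + r}{r - 264} = -5 + \frac{2 r}{-264 + r}$)
$\frac{W{\left(j \right)}}{Y{\left(x{\left(15 \right)} \right)}} = \frac{3 \frac{1}{-264 - 3} \left(440 - -3\right)}{-3} = \frac{3 \left(440 + 3\right)}{-267} \left(- \frac{1}{3}\right) = 3 \left(- \frac{1}{267}\right) 443 \left(- \frac{1}{3}\right) = \left(- \frac{443}{89}\right) \left(- \frac{1}{3}\right) = \frac{443}{267}$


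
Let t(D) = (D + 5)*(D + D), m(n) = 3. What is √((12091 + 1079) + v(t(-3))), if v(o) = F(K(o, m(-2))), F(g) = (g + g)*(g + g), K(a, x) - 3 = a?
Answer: √13494 ≈ 116.16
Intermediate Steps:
t(D) = 2*D*(5 + D) (t(D) = (5 + D)*(2*D) = 2*D*(5 + D))
K(a, x) = 3 + a
F(g) = 4*g² (F(g) = (2*g)*(2*g) = 4*g²)
v(o) = 4*(3 + o)²
√((12091 + 1079) + v(t(-3))) = √((12091 + 1079) + 4*(3 + 2*(-3)*(5 - 3))²) = √(13170 + 4*(3 + 2*(-3)*2)²) = √(13170 + 4*(3 - 12)²) = √(13170 + 4*(-9)²) = √(13170 + 4*81) = √(13170 + 324) = √13494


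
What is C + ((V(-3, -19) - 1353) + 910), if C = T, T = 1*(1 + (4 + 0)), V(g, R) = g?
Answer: -441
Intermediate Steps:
T = 5 (T = 1*(1 + 4) = 1*5 = 5)
C = 5
C + ((V(-3, -19) - 1353) + 910) = 5 + ((-3 - 1353) + 910) = 5 + (-1356 + 910) = 5 - 446 = -441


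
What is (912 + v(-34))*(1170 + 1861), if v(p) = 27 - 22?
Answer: 2779427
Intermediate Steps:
v(p) = 5
(912 + v(-34))*(1170 + 1861) = (912 + 5)*(1170 + 1861) = 917*3031 = 2779427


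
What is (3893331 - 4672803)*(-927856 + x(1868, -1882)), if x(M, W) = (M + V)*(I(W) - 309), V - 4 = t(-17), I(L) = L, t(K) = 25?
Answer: 3962978291376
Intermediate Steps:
V = 29 (V = 4 + 25 = 29)
x(M, W) = (-309 + W)*(29 + M) (x(M, W) = (M + 29)*(W - 309) = (29 + M)*(-309 + W) = (-309 + W)*(29 + M))
(3893331 - 4672803)*(-927856 + x(1868, -1882)) = (3893331 - 4672803)*(-927856 + (-8961 - 309*1868 + 29*(-1882) + 1868*(-1882))) = -779472*(-927856 + (-8961 - 577212 - 54578 - 3515576)) = -779472*(-927856 - 4156327) = -779472*(-5084183) = 3962978291376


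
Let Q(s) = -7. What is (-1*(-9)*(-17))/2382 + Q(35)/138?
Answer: -3149/27393 ≈ -0.11496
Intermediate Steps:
(-1*(-9)*(-17))/2382 + Q(35)/138 = (-1*(-9)*(-17))/2382 - 7/138 = (9*(-17))*(1/2382) - 7*1/138 = -153*1/2382 - 7/138 = -51/794 - 7/138 = -3149/27393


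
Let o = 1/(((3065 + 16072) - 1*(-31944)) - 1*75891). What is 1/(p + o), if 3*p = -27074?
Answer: -24810/223901981 ≈ -0.00011081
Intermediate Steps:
p = -27074/3 (p = (1/3)*(-27074) = -27074/3 ≈ -9024.7)
o = -1/24810 (o = 1/((19137 + 31944) - 75891) = 1/(51081 - 75891) = 1/(-24810) = -1/24810 ≈ -4.0306e-5)
1/(p + o) = 1/(-27074/3 - 1/24810) = 1/(-223901981/24810) = -24810/223901981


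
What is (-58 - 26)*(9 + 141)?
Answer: -12600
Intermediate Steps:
(-58 - 26)*(9 + 141) = -84*150 = -12600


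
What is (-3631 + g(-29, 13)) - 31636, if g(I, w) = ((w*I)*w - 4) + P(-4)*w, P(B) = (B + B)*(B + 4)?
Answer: -40172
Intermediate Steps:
P(B) = 2*B*(4 + B) (P(B) = (2*B)*(4 + B) = 2*B*(4 + B))
g(I, w) = -4 + I*w² (g(I, w) = ((w*I)*w - 4) + (2*(-4)*(4 - 4))*w = ((I*w)*w - 4) + (2*(-4)*0)*w = (I*w² - 4) + 0*w = (-4 + I*w²) + 0 = -4 + I*w²)
(-3631 + g(-29, 13)) - 31636 = (-3631 + (-4 - 29*13²)) - 31636 = (-3631 + (-4 - 29*169)) - 31636 = (-3631 + (-4 - 4901)) - 31636 = (-3631 - 4905) - 31636 = -8536 - 31636 = -40172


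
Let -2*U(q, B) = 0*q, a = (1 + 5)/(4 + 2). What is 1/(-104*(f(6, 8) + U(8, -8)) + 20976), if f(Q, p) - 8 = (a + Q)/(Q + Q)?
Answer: 3/60250 ≈ 4.9793e-5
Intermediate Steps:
a = 1 (a = 6/6 = 6*(⅙) = 1)
U(q, B) = 0 (U(q, B) = -0*q = -½*0 = 0)
f(Q, p) = 8 + (1 + Q)/(2*Q) (f(Q, p) = 8 + (1 + Q)/(Q + Q) = 8 + (1 + Q)/((2*Q)) = 8 + (1 + Q)*(1/(2*Q)) = 8 + (1 + Q)/(2*Q))
1/(-104*(f(6, 8) + U(8, -8)) + 20976) = 1/(-104*((½)*(1 + 17*6)/6 + 0) + 20976) = 1/(-104*((½)*(⅙)*(1 + 102) + 0) + 20976) = 1/(-104*((½)*(⅙)*103 + 0) + 20976) = 1/(-104*(103/12 + 0) + 20976) = 1/(-104*103/12 + 20976) = 1/(-2678/3 + 20976) = 1/(60250/3) = 3/60250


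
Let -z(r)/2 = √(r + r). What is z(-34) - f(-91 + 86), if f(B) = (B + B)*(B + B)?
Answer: -100 - 4*I*√17 ≈ -100.0 - 16.492*I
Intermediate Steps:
f(B) = 4*B² (f(B) = (2*B)*(2*B) = 4*B²)
z(r) = -2*√2*√r (z(r) = -2*√(r + r) = -2*√2*√r)
z(-34) - f(-91 + 86) = -2*√2*√(-34) - 4*(-91 + 86)² = -2*√2*I*√34 - 4*(-5)² = -4*I*√17 - 4*25 = -4*I*√17 - 1*100 = -4*I*√17 - 100 = -100 - 4*I*√17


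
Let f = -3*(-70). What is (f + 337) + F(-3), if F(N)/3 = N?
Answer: 538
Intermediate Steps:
F(N) = 3*N
f = 210
(f + 337) + F(-3) = (210 + 337) + 3*(-3) = 547 - 9 = 538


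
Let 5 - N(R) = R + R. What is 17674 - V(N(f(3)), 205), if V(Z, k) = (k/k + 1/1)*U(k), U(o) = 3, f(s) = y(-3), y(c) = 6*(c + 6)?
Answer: 17668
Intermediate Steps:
y(c) = 36 + 6*c (y(c) = 6*(6 + c) = 36 + 6*c)
f(s) = 18 (f(s) = 36 + 6*(-3) = 36 - 18 = 18)
N(R) = 5 - 2*R (N(R) = 5 - (R + R) = 5 - 2*R)
V(Z, k) = 6 (V(Z, k) = (k/k + 1/1)*3 = (1 + 1*1)*3 = (1 + 1)*3 = 2*3 = 6)
17674 - V(N(f(3)), 205) = 17674 - 1*6 = 17674 - 6 = 17668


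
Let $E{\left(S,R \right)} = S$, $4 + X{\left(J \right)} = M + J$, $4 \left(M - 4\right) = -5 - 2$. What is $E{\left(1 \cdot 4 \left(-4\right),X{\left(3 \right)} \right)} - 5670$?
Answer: $-5686$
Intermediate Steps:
$M = \frac{9}{4}$ ($M = 4 + \frac{-5 - 2}{4} = 4 + \frac{1}{4} \left(-7\right) = 4 - \frac{7}{4} = \frac{9}{4} \approx 2.25$)
$X{\left(J \right)} = - \frac{7}{4} + J$ ($X{\left(J \right)} = -4 + \left(\frac{9}{4} + J\right) = - \frac{7}{4} + J$)
$E{\left(1 \cdot 4 \left(-4\right),X{\left(3 \right)} \right)} - 5670 = 1 \cdot 4 \left(-4\right) - 5670 = 4 \left(-4\right) - 5670 = -16 - 5670 = -5686$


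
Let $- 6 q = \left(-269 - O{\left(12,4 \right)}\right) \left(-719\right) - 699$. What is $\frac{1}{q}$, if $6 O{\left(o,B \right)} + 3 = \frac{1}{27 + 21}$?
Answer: $- \frac{1728}{55398239} \approx -3.1192 \cdot 10^{-5}$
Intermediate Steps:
$O{\left(o,B \right)} = - \frac{143}{288}$ ($O{\left(o,B \right)} = - \frac{1}{2} + \frac{1}{6 \left(27 + 21\right)} = - \frac{1}{2} + \frac{1}{6 \cdot 48} = - \frac{1}{2} + \frac{1}{6} \cdot \frac{1}{48} = - \frac{1}{2} + \frac{1}{288} = - \frac{143}{288}$)
$q = - \frac{55398239}{1728}$ ($q = - \frac{\left(-269 - - \frac{143}{288}\right) \left(-719\right) - 699}{6} = - \frac{\left(-269 + \frac{143}{288}\right) \left(-719\right) - 699}{6} = - \frac{\left(- \frac{77329}{288}\right) \left(-719\right) - 699}{6} = - \frac{\frac{55599551}{288} - 699}{6} = \left(- \frac{1}{6}\right) \frac{55398239}{288} = - \frac{55398239}{1728} \approx -32059.0$)
$\frac{1}{q} = \frac{1}{- \frac{55398239}{1728}} = - \frac{1728}{55398239}$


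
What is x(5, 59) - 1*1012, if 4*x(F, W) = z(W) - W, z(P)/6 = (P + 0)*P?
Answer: 16779/4 ≈ 4194.8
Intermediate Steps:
z(P) = 6*P² (z(P) = 6*((P + 0)*P) = 6*(P*P) = 6*P²)
x(F, W) = -W/4 + 3*W²/2 (x(F, W) = (6*W² - W)/4 = (-W + 6*W²)/4 = -W/4 + 3*W²/2)
x(5, 59) - 1*1012 = (¼)*59*(-1 + 6*59) - 1*1012 = (¼)*59*(-1 + 354) - 1012 = (¼)*59*353 - 1012 = 20827/4 - 1012 = 16779/4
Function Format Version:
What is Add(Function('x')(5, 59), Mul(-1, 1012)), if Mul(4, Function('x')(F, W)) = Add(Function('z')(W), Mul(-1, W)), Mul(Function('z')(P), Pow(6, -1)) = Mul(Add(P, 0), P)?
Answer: Rational(16779, 4) ≈ 4194.8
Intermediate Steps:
Function('z')(P) = Mul(6, Pow(P, 2)) (Function('z')(P) = Mul(6, Mul(Add(P, 0), P)) = Mul(6, Mul(P, P)) = Mul(6, Pow(P, 2)))
Function('x')(F, W) = Add(Mul(Rational(-1, 4), W), Mul(Rational(3, 2), Pow(W, 2))) (Function('x')(F, W) = Mul(Rational(1, 4), Add(Mul(6, Pow(W, 2)), Mul(-1, W))) = Mul(Rational(1, 4), Add(Mul(-1, W), Mul(6, Pow(W, 2)))) = Add(Mul(Rational(-1, 4), W), Mul(Rational(3, 2), Pow(W, 2))))
Add(Function('x')(5, 59), Mul(-1, 1012)) = Add(Mul(Rational(1, 4), 59, Add(-1, Mul(6, 59))), Mul(-1, 1012)) = Add(Mul(Rational(1, 4), 59, Add(-1, 354)), -1012) = Add(Mul(Rational(1, 4), 59, 353), -1012) = Add(Rational(20827, 4), -1012) = Rational(16779, 4)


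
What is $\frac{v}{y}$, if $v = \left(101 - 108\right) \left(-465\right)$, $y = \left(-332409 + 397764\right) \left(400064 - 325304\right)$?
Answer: $\frac{31}{46532760} \approx 6.662 \cdot 10^{-7}$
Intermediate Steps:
$y = 4885939800$ ($y = 65355 \left(400064 - 325304\right) = 65355 \cdot 74760 = 4885939800$)
$v = 3255$ ($v = \left(-7\right) \left(-465\right) = 3255$)
$\frac{v}{y} = \frac{3255}{4885939800} = 3255 \cdot \frac{1}{4885939800} = \frac{31}{46532760}$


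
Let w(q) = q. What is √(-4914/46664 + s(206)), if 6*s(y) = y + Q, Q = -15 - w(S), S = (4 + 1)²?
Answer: √33758808315/34998 ≈ 5.2499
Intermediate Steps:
S = 25 (S = 5² = 25)
Q = -40 (Q = -15 - 1*25 = -15 - 25 = -40)
s(y) = -20/3 + y/6 (s(y) = (y - 40)/6 = (-40 + y)/6 = -20/3 + y/6)
√(-4914/46664 + s(206)) = √(-4914/46664 + (-20/3 + (⅙)*206)) = √(-4914*1/46664 + (-20/3 + 103/3)) = √(-2457/23332 + 83/3) = √(1929185/69996) = √33758808315/34998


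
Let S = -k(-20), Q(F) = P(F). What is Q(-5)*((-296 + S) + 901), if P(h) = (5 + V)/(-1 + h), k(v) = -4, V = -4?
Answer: -203/2 ≈ -101.50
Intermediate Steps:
P(h) = 1/(-1 + h) (P(h) = (5 - 4)/(-1 + h) = 1/(-1 + h))
Q(F) = 1/(-1 + F)
S = 4 (S = -1*(-4) = 4)
Q(-5)*((-296 + S) + 901) = ((-296 + 4) + 901)/(-1 - 5) = (-292 + 901)/(-6) = -⅙*609 = -203/2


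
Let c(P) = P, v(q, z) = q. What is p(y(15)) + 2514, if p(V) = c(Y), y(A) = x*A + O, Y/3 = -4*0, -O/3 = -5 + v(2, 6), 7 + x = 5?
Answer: 2514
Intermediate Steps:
x = -2 (x = -7 + 5 = -2)
O = 9 (O = -3*(-5 + 2) = -3*(-3) = 9)
Y = 0 (Y = 3*(-4*0) = 3*0 = 0)
y(A) = 9 - 2*A (y(A) = -2*A + 9 = 9 - 2*A)
p(V) = 0
p(y(15)) + 2514 = 0 + 2514 = 2514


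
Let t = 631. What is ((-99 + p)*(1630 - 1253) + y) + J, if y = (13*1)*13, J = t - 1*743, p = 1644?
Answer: 582522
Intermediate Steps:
J = -112 (J = 631 - 1*743 = 631 - 743 = -112)
y = 169 (y = 13*13 = 169)
((-99 + p)*(1630 - 1253) + y) + J = ((-99 + 1644)*(1630 - 1253) + 169) - 112 = (1545*377 + 169) - 112 = (582465 + 169) - 112 = 582634 - 112 = 582522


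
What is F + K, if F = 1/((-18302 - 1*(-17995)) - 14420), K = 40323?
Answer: 593836820/14727 ≈ 40323.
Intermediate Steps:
F = -1/14727 (F = 1/((-18302 + 17995) - 14420) = 1/(-307 - 14420) = 1/(-14727) = -1/14727 ≈ -6.7902e-5)
F + K = -1/14727 + 40323 = 593836820/14727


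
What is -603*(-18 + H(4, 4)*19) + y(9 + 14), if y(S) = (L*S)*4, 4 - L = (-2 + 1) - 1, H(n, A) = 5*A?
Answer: -217734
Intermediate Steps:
L = 6 (L = 4 - ((-2 + 1) - 1) = 4 - (-1 - 1) = 4 - 1*(-2) = 4 + 2 = 6)
y(S) = 24*S (y(S) = (6*S)*4 = 24*S)
-603*(-18 + H(4, 4)*19) + y(9 + 14) = -603*(-18 + (5*4)*19) + 24*(9 + 14) = -603*(-18 + 20*19) + 24*23 = -603*(-18 + 380) + 552 = -603*362 + 552 = -218286 + 552 = -217734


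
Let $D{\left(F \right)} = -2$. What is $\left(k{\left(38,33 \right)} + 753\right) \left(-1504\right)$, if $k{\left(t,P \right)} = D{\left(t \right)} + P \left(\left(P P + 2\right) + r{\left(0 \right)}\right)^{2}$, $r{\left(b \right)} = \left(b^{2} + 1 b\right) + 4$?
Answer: $-59511138304$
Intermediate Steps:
$r{\left(b \right)} = 4 + b + b^{2}$ ($r{\left(b \right)} = \left(b^{2} + b\right) + 4 = \left(b + b^{2}\right) + 4 = 4 + b + b^{2}$)
$k{\left(t,P \right)} = -2 + P \left(6 + P^{2}\right)^{2}$ ($k{\left(t,P \right)} = -2 + P \left(\left(P P + 2\right) + \left(4 + 0 + 0^{2}\right)\right)^{2} = -2 + P \left(\left(P^{2} + 2\right) + \left(4 + 0 + 0\right)\right)^{2} = -2 + P \left(\left(2 + P^{2}\right) + 4\right)^{2} = -2 + P \left(6 + P^{2}\right)^{2}$)
$\left(k{\left(38,33 \right)} + 753\right) \left(-1504\right) = \left(\left(-2 + 33 \left(6 + 33^{2}\right)^{2}\right) + 753\right) \left(-1504\right) = \left(\left(-2 + 33 \left(6 + 1089\right)^{2}\right) + 753\right) \left(-1504\right) = \left(\left(-2 + 33 \cdot 1095^{2}\right) + 753\right) \left(-1504\right) = \left(\left(-2 + 33 \cdot 1199025\right) + 753\right) \left(-1504\right) = \left(\left(-2 + 39567825\right) + 753\right) \left(-1504\right) = \left(39567823 + 753\right) \left(-1504\right) = 39568576 \left(-1504\right) = -59511138304$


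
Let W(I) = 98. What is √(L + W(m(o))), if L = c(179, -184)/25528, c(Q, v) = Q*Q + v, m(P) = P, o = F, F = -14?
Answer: √16169441582/12764 ≈ 9.9623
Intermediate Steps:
o = -14
c(Q, v) = v + Q² (c(Q, v) = Q² + v = v + Q²)
L = 31857/25528 (L = (-184 + 179²)/25528 = (-184 + 32041)*(1/25528) = 31857*(1/25528) = 31857/25528 ≈ 1.2479)
√(L + W(m(o))) = √(31857/25528 + 98) = √(2533601/25528) = √16169441582/12764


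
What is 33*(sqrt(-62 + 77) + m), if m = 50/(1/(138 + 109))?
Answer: 407550 + 33*sqrt(15) ≈ 4.0768e+5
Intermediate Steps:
m = 12350 (m = 50/(1/247) = 50*247 = 12350)
33*(sqrt(-62 + 77) + m) = 33*(sqrt(-62 + 77) + 12350) = 33*(sqrt(15) + 12350) = 33*(12350 + sqrt(15)) = 407550 + 33*sqrt(15)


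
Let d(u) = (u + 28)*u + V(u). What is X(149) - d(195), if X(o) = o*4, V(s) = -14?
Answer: -42875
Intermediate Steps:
X(o) = 4*o
d(u) = -14 + u*(28 + u) (d(u) = (u + 28)*u - 14 = (28 + u)*u - 14 = u*(28 + u) - 14 = -14 + u*(28 + u))
X(149) - d(195) = 4*149 - (-14 + 195**2 + 28*195) = 596 - (-14 + 38025 + 5460) = 596 - 1*43471 = 596 - 43471 = -42875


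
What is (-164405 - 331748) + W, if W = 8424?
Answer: -487729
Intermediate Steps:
(-164405 - 331748) + W = (-164405 - 331748) + 8424 = -496153 + 8424 = -487729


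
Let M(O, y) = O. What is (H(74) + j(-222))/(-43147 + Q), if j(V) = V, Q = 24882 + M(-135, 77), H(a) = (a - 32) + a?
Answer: 53/9200 ≈ 0.0057609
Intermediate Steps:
H(a) = -32 + 2*a (H(a) = (-32 + a) + a = -32 + 2*a)
Q = 24747 (Q = 24882 - 135 = 24747)
(H(74) + j(-222))/(-43147 + Q) = ((-32 + 2*74) - 222)/(-43147 + 24747) = ((-32 + 148) - 222)/(-18400) = (116 - 222)*(-1/18400) = -106*(-1/18400) = 53/9200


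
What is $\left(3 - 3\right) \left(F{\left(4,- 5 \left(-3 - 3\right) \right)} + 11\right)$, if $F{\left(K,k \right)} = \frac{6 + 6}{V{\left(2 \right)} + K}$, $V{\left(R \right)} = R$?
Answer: $0$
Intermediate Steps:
$F{\left(K,k \right)} = \frac{12}{2 + K}$ ($F{\left(K,k \right)} = \frac{6 + 6}{2 + K} = \frac{12}{2 + K}$)
$\left(3 - 3\right) \left(F{\left(4,- 5 \left(-3 - 3\right) \right)} + 11\right) = \left(3 - 3\right) \left(\frac{12}{2 + 4} + 11\right) = \left(3 - 3\right) \left(\frac{12}{6} + 11\right) = 0 \left(12 \cdot \frac{1}{6} + 11\right) = 0 \left(2 + 11\right) = 0 \cdot 13 = 0$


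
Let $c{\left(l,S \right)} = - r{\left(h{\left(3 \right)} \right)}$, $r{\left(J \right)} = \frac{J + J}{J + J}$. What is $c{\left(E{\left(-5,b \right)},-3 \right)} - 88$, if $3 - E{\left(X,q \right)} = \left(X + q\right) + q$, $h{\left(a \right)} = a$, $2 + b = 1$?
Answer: $-89$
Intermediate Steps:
$b = -1$ ($b = -2 + 1 = -1$)
$r{\left(J \right)} = 1$ ($r{\left(J \right)} = \frac{2 J}{2 J} = 2 J \frac{1}{2 J} = 1$)
$E{\left(X,q \right)} = 3 - X - 2 q$ ($E{\left(X,q \right)} = 3 - \left(\left(X + q\right) + q\right) = 3 - \left(X + 2 q\right) = 3 - X - 2 q$)
$c{\left(l,S \right)} = -1$ ($c{\left(l,S \right)} = \left(-1\right) 1 = -1$)
$c{\left(E{\left(-5,b \right)},-3 \right)} - 88 = -1 - 88 = -89$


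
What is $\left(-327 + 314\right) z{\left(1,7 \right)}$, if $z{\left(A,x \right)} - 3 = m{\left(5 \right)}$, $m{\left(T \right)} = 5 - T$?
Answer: $-39$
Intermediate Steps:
$z{\left(A,x \right)} = 3$ ($z{\left(A,x \right)} = 3 + \left(5 - 5\right) = 3 + 0 = 3$)
$\left(-327 + 314\right) z{\left(1,7 \right)} = \left(-327 + 314\right) 3 = \left(-13\right) 3 = -39$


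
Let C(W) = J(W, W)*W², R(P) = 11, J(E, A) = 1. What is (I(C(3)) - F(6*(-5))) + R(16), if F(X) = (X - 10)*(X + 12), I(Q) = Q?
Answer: -700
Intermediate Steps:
C(W) = W² (C(W) = 1*W² = W²)
F(X) = (-10 + X)*(12 + X)
(I(C(3)) - F(6*(-5))) + R(16) = (3² - (-120 + (6*(-5))² + 2*(6*(-5)))) + 11 = (9 - (-120 + (-30)² + 2*(-30))) + 11 = (9 - (-120 + 900 - 60)) + 11 = (9 - 1*720) + 11 = (9 - 720) + 11 = -711 + 11 = -700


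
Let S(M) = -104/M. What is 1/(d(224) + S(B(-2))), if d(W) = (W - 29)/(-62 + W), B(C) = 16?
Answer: -27/143 ≈ -0.18881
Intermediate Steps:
d(W) = (-29 + W)/(-62 + W)
1/(d(224) + S(B(-2))) = 1/((-29 + 224)/(-62 + 224) - 104/16) = 1/(195/162 - 104*1/16) = 1/((1/162)*195 - 13/2) = 1/(65/54 - 13/2) = 1/(-143/27) = -27/143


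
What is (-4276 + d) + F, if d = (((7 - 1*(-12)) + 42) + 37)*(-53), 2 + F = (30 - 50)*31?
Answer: -10092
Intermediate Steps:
F = -622 (F = -2 + (30 - 50)*31 = -2 - 20*31 = -2 - 620 = -622)
d = -5194 (d = (((7 + 12) + 42) + 37)*(-53) = ((19 + 42) + 37)*(-53) = (61 + 37)*(-53) = 98*(-53) = -5194)
(-4276 + d) + F = (-4276 - 5194) - 622 = -9470 - 622 = -10092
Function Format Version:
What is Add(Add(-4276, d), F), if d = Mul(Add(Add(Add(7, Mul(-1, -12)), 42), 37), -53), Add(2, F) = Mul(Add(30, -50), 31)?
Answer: -10092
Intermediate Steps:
F = -622 (F = Add(-2, Mul(Add(30, -50), 31)) = Add(-2, Mul(-20, 31)) = Add(-2, -620) = -622)
d = -5194 (d = Mul(Add(Add(Add(7, 12), 42), 37), -53) = Mul(Add(Add(19, 42), 37), -53) = Mul(Add(61, 37), -53) = Mul(98, -53) = -5194)
Add(Add(-4276, d), F) = Add(Add(-4276, -5194), -622) = Add(-9470, -622) = -10092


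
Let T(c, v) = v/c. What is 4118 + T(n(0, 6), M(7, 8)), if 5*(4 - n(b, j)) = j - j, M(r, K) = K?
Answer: 4120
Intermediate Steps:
n(b, j) = 4 (n(b, j) = 4 - (j - j)/5 = 4 - ⅕*0 = 4 + 0 = 4)
4118 + T(n(0, 6), M(7, 8)) = 4118 + 8/4 = 4118 + 8*(¼) = 4118 + 2 = 4120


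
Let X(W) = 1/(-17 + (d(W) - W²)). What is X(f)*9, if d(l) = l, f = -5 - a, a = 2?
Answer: -9/73 ≈ -0.12329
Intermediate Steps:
f = -7 (f = -5 - 1*2 = -5 - 2 = -7)
X(W) = 1/(-17 + W - W²) (X(W) = 1/(-17 + (W - W²)) = 1/(-17 + W - W²))
X(f)*9 = -1/(17 + (-7)² - 1*(-7))*9 = -1/(17 + 49 + 7)*9 = -1/73*9 = -9/73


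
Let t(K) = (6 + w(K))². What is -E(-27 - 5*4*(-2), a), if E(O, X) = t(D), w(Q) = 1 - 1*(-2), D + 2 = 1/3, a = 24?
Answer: -81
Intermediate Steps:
D = -5/3 (D = -2 + 1/3 = -2 + ⅓ = -5/3 ≈ -1.6667)
w(Q) = 3 (w(Q) = 1 + 2 = 3)
t(K) = 81 (t(K) = (6 + 3)² = 9² = 81)
E(O, X) = 81
-E(-27 - 5*4*(-2), a) = -1*81 = -81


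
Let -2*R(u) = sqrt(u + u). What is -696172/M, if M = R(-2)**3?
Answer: 696172*I ≈ 6.9617e+5*I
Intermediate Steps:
R(u) = -sqrt(2)*sqrt(u)/2 (R(u) = -sqrt(u + u)/2 = -sqrt(2)*sqrt(u)/2)
M = I (M = (-sqrt(2)*sqrt(-2)/2)**3 = (-sqrt(2)*I*sqrt(2)/2)**3 = (-I)**3 = I ≈ 1.0*I)
-696172/M = -696172*(-I) = -(-696172)*I = 696172*I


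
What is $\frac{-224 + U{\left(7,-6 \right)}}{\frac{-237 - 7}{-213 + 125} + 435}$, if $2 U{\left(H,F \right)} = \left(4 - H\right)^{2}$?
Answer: $- \frac{4829}{9631} \approx -0.5014$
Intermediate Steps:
$U{\left(H,F \right)} = \frac{\left(4 - H\right)^{2}}{2}$
$\frac{-224 + U{\left(7,-6 \right)}}{\frac{-237 - 7}{-213 + 125} + 435} = \frac{-224 + \frac{\left(-4 + 7\right)^{2}}{2}}{\frac{-237 - 7}{-213 + 125} + 435} = \frac{-224 + \frac{3^{2}}{2}}{- \frac{244}{-88} + 435} = \frac{-224 + \frac{1}{2} \cdot 9}{\left(-244\right) \left(- \frac{1}{88}\right) + 435} = \frac{-224 + \frac{9}{2}}{\frac{61}{22} + 435} = - \frac{439}{2 \cdot \frac{9631}{22}} = \left(- \frac{439}{2}\right) \frac{22}{9631} = - \frac{4829}{9631}$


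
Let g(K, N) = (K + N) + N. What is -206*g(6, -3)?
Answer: 0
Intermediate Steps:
g(K, N) = K + 2*N
-206*g(6, -3) = -206*(6 + 2*(-3)) = -206*(6 - 6) = -206*0 = 0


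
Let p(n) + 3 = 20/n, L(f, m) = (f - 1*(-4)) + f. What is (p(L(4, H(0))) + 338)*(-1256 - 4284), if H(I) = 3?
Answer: -5595400/3 ≈ -1.8651e+6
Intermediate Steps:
L(f, m) = 4 + 2*f (L(f, m) = (f + 4) + f = (4 + f) + f = 4 + 2*f)
p(n) = -3 + 20/n
(p(L(4, H(0))) + 338)*(-1256 - 4284) = ((-3 + 20/(4 + 2*4)) + 338)*(-1256 - 4284) = ((-3 + 20/(4 + 8)) + 338)*(-5540) = ((-3 + 20/12) + 338)*(-5540) = ((-3 + 20*(1/12)) + 338)*(-5540) = ((-3 + 5/3) + 338)*(-5540) = (-4/3 + 338)*(-5540) = (1010/3)*(-5540) = -5595400/3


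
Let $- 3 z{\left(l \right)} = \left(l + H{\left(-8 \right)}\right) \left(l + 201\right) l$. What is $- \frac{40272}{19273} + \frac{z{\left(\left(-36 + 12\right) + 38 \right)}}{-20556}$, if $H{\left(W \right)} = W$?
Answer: $- \frac{177951943}{99043947} \approx -1.7967$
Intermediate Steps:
$z{\left(l \right)} = - \frac{l \left(-8 + l\right) \left(201 + l\right)}{3}$ ($z{\left(l \right)} = - \frac{\left(l - 8\right) \left(l + 201\right) l}{3} = - \frac{\left(-8 + l\right) \left(201 + l\right) l}{3} = - \frac{l \left(-8 + l\right) \left(201 + l\right)}{3}$)
$- \frac{40272}{19273} + \frac{z{\left(\left(-36 + 12\right) + 38 \right)}}{-20556} = - \frac{40272}{19273} + \frac{\frac{1}{3} \left(\left(-36 + 12\right) + 38\right) \left(1608 - \left(\left(-36 + 12\right) + 38\right)^{2} - 193 \left(\left(-36 + 12\right) + 38\right)\right)}{-20556} = \left(-40272\right) \frac{1}{19273} + \frac{\left(-24 + 38\right) \left(1608 - \left(-24 + 38\right)^{2} - 193 \left(-24 + 38\right)\right)}{3} \left(- \frac{1}{20556}\right) = - \frac{40272}{19273} + \frac{1}{3} \cdot 14 \left(1608 - 14^{2} - 2702\right) \left(- \frac{1}{20556}\right) = - \frac{40272}{19273} + \frac{1}{3} \cdot 14 \left(1608 - 196 - 2702\right) \left(- \frac{1}{20556}\right) = - \frac{40272}{19273} + \frac{1}{3} \cdot 14 \left(-1290\right) \left(- \frac{1}{20556}\right) = - \frac{40272}{19273} - - \frac{1505}{5139} = - \frac{40272}{19273} + \frac{1505}{5139} = - \frac{177951943}{99043947}$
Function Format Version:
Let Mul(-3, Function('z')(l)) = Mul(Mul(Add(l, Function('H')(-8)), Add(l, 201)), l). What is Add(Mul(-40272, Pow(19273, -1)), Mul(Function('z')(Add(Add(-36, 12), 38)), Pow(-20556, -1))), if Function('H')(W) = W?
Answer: Rational(-177951943, 99043947) ≈ -1.7967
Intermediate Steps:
Function('z')(l) = Mul(Rational(-1, 3), l, Add(-8, l), Add(201, l)) (Function('z')(l) = Mul(Rational(-1, 3), Mul(Mul(Add(l, -8), Add(l, 201)), l)) = Mul(Rational(-1, 3), Mul(Mul(Add(-8, l), Add(201, l)), l)) = Mul(Rational(-1, 3), Mul(l, Add(-8, l), Add(201, l))) = Mul(Rational(-1, 3), l, Add(-8, l), Add(201, l)))
Add(Mul(-40272, Pow(19273, -1)), Mul(Function('z')(Add(Add(-36, 12), 38)), Pow(-20556, -1))) = Add(Mul(-40272, Pow(19273, -1)), Mul(Mul(Rational(1, 3), Add(Add(-36, 12), 38), Add(1608, Mul(-1, Pow(Add(Add(-36, 12), 38), 2)), Mul(-193, Add(Add(-36, 12), 38)))), Pow(-20556, -1))) = Add(Mul(-40272, Rational(1, 19273)), Mul(Mul(Rational(1, 3), Add(-24, 38), Add(1608, Mul(-1, Pow(Add(-24, 38), 2)), Mul(-193, Add(-24, 38)))), Rational(-1, 20556))) = Add(Rational(-40272, 19273), Mul(Mul(Rational(1, 3), 14, Add(1608, Mul(-1, Pow(14, 2)), Mul(-193, 14))), Rational(-1, 20556))) = Add(Rational(-40272, 19273), Mul(Mul(Rational(1, 3), 14, Add(1608, Mul(-1, 196), -2702)), Rational(-1, 20556))) = Add(Rational(-40272, 19273), Mul(Mul(Rational(1, 3), 14, Add(1608, -196, -2702)), Rational(-1, 20556))) = Add(Rational(-40272, 19273), Mul(Mul(Rational(1, 3), 14, -1290), Rational(-1, 20556))) = Add(Rational(-40272, 19273), Mul(-6020, Rational(-1, 20556))) = Add(Rational(-40272, 19273), Rational(1505, 5139)) = Rational(-177951943, 99043947)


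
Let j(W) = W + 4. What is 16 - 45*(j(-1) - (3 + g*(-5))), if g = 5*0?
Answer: 16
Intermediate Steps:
j(W) = 4 + W
g = 0
16 - 45*(j(-1) - (3 + g*(-5))) = 16 - 45*((4 - 1) - (3 + 0*(-5))) = 16 - 45*(3 - (3 + 0)) = 16 - 45*(3 - 1*3) = 16 - 45*(3 - 3) = 16 - 45*0 = 16 + 0 = 16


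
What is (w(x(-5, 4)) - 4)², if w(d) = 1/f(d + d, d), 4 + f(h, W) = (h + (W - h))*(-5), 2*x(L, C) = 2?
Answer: 1369/81 ≈ 16.901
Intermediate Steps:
x(L, C) = 1 (x(L, C) = (½)*2 = 1)
f(h, W) = -4 - 5*W (f(h, W) = -4 + (h + (W - h))*(-5) = -4 + W*(-5) = -4 - 5*W)
w(d) = 1/(-4 - 5*d)
(w(x(-5, 4)) - 4)² = (-1/(4 + 5*1) - 4)² = (-1/(4 + 5) - 4)² = (-1/9 - 4)² = (-1*⅑ - 4)² = (-⅑ - 4)² = (-37/9)² = 1369/81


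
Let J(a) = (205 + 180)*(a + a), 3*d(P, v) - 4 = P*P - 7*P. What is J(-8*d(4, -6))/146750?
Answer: 4928/44025 ≈ 0.11194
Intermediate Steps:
d(P, v) = 4/3 - 7*P/3 + P²/3 (d(P, v) = 4/3 + (P*P - 7*P)/3 = 4/3 + (P² - 7*P)/3 = 4/3 + (-7*P/3 + P²/3) = 4/3 - 7*P/3 + P²/3)
J(a) = 770*a (J(a) = 385*(2*a) = 770*a)
J(-8*d(4, -6))/146750 = (770*(-8*(4/3 - 7/3*4 + (⅓)*4²)))/146750 = (770*(-8*(4/3 - 28/3 + (⅓)*16)))*(1/146750) = (770*(-8*(4/3 - 28/3 + 16/3)))*(1/146750) = (770*(-8*(-8/3)))*(1/146750) = (770*(64/3))*(1/146750) = (49280/3)*(1/146750) = 4928/44025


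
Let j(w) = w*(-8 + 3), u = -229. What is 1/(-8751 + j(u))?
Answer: -1/7606 ≈ -0.00013148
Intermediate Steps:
j(w) = -5*w (j(w) = w*(-5) = -5*w)
1/(-8751 + j(u)) = 1/(-8751 - 5*(-229)) = 1/(-8751 + 1145) = 1/(-7606) = -1/7606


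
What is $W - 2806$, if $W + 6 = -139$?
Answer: $-2951$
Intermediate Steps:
$W = -145$ ($W = -6 - 139 = -145$)
$W - 2806 = -145 - 2806 = -2951$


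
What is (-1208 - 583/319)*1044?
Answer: -1263060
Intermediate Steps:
(-1208 - 583/319)*1044 = (-1208 - 583*1/319)*1044 = (-1208 - 53/29)*1044 = -35085/29*1044 = -1263060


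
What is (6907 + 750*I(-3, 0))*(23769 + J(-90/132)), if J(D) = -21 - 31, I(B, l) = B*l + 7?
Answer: 288327569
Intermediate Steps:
I(B, l) = 7 + B*l
J(D) = -52
(6907 + 750*I(-3, 0))*(23769 + J(-90/132)) = (6907 + 750*(7 - 3*0))*(23769 - 52) = (6907 + 750*(7 + 0))*23717 = (6907 + 750*7)*23717 = (6907 + 5250)*23717 = 12157*23717 = 288327569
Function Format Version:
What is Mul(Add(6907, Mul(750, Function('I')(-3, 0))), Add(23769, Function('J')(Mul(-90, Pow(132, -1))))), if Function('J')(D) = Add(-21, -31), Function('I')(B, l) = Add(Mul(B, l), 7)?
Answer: 288327569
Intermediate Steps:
Function('I')(B, l) = Add(7, Mul(B, l))
Function('J')(D) = -52
Mul(Add(6907, Mul(750, Function('I')(-3, 0))), Add(23769, Function('J')(Mul(-90, Pow(132, -1))))) = Mul(Add(6907, Mul(750, Add(7, Mul(-3, 0)))), Add(23769, -52)) = Mul(Add(6907, Mul(750, Add(7, 0))), 23717) = Mul(Add(6907, Mul(750, 7)), 23717) = Mul(Add(6907, 5250), 23717) = Mul(12157, 23717) = 288327569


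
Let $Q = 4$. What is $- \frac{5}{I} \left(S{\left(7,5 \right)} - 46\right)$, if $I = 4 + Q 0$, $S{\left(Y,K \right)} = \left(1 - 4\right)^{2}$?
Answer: $\frac{185}{4} \approx 46.25$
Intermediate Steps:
$S{\left(Y,K \right)} = 9$ ($S{\left(Y,K \right)} = \left(-3\right)^{2} = 9$)
$I = 4$ ($I = 4 + 4 \cdot 0 = 4 + 0 = 4$)
$- \frac{5}{I} \left(S{\left(7,5 \right)} - 46\right) = - \frac{5}{4} \left(9 - 46\right) = \left(-5\right) \frac{1}{4} \left(-37\right) = \left(- \frac{5}{4}\right) \left(-37\right) = \frac{185}{4}$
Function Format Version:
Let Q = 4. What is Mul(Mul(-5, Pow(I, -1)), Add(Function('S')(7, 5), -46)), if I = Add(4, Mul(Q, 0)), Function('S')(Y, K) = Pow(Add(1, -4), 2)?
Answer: Rational(185, 4) ≈ 46.250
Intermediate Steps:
Function('S')(Y, K) = 9 (Function('S')(Y, K) = Pow(-3, 2) = 9)
I = 4 (I = Add(4, Mul(4, 0)) = Add(4, 0) = 4)
Mul(Mul(-5, Pow(I, -1)), Add(Function('S')(7, 5), -46)) = Mul(Mul(-5, Pow(4, -1)), Add(9, -46)) = Mul(Mul(-5, Rational(1, 4)), -37) = Mul(Rational(-5, 4), -37) = Rational(185, 4)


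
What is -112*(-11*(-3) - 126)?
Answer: 10416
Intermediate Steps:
-112*(-11*(-3) - 126) = -112*(33 - 126) = -112*(-93) = 10416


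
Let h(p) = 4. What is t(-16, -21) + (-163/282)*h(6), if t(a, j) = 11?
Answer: 1225/141 ≈ 8.6879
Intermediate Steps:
t(-16, -21) + (-163/282)*h(6) = 11 - 163/282*4 = 11 - 326/141 = 1225/141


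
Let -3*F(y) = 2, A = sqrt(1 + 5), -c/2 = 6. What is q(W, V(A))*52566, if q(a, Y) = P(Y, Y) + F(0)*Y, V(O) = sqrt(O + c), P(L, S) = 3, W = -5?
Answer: 157698 - 35044*sqrt(-12 + sqrt(6)) ≈ 1.577e+5 - 1.083e+5*I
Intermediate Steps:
c = -12 (c = -2*6 = -12)
A = sqrt(6) ≈ 2.4495
F(y) = -2/3 (F(y) = -1/3*2 = -2/3)
V(O) = sqrt(-12 + O) (V(O) = sqrt(O - 12) = sqrt(-12 + O))
q(a, Y) = 3 - 2*Y/3
q(W, V(A))*52566 = (3 - 2*sqrt(-12 + sqrt(6))/3)*52566 = 157698 - 35044*sqrt(-12 + sqrt(6))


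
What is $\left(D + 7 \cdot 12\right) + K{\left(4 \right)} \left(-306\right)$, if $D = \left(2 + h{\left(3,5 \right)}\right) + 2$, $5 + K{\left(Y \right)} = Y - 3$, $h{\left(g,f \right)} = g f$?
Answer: $1327$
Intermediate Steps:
$h{\left(g,f \right)} = f g$
$K{\left(Y \right)} = -8 + Y$ ($K{\left(Y \right)} = -5 + \left(Y - 3\right) = -5 + \left(-3 + Y\right) = -8 + Y$)
$D = 19$ ($D = \left(2 + 5 \cdot 3\right) + 2 = \left(2 + 15\right) + 2 = 17 + 2 = 19$)
$\left(D + 7 \cdot 12\right) + K{\left(4 \right)} \left(-306\right) = \left(19 + 7 \cdot 12\right) + \left(-8 + 4\right) \left(-306\right) = \left(19 + 84\right) - -1224 = 103 + 1224 = 1327$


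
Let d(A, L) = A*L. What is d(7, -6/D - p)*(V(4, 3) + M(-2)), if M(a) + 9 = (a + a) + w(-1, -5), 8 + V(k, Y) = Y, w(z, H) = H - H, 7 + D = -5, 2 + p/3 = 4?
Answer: 693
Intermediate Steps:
p = 6 (p = -6 + 3*4 = -6 + 12 = 6)
D = -12 (D = -7 - 5 = -12)
w(z, H) = 0
V(k, Y) = -8 + Y
M(a) = -9 + 2*a (M(a) = -9 + ((a + a) + 0) = -9 + (2*a + 0) = -9 + 2*a)
d(7, -6/D - p)*(V(4, 3) + M(-2)) = (7*(-6/(-12) - 1*6))*((-8 + 3) + (-9 + 2*(-2))) = (7*(-6*(-1/12) - 6))*(-5 + (-9 - 4)) = (7*(1/2 - 6))*(-5 - 13) = (7*(-11/2))*(-18) = -77/2*(-18) = 693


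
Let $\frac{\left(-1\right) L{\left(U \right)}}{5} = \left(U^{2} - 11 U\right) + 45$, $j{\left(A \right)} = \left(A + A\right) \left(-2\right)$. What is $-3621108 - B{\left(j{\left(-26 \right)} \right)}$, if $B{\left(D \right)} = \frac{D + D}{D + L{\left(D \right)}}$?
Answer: $- \frac{175554936740}{48481} \approx -3.6211 \cdot 10^{6}$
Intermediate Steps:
$j{\left(A \right)} = - 4 A$ ($j{\left(A \right)} = 2 A \left(-2\right) = - 4 A$)
$L{\left(U \right)} = -225 - 5 U^{2} + 55 U$ ($L{\left(U \right)} = - 5 \left(\left(U^{2} - 11 U\right) + 45\right) = - 5 \left(45 + U^{2} - 11 U\right) = -225 - 5 U^{2} + 55 U$)
$B{\left(D \right)} = \frac{2 D}{-225 - 5 D^{2} + 56 D}$ ($B{\left(D \right)} = \frac{D + D}{D - \left(225 - 55 D + 5 D^{2}\right)} = \frac{2 D}{-225 - 5 D^{2} + 56 D}$)
$-3621108 - B{\left(j{\left(-26 \right)} \right)} = -3621108 - - \frac{2 \left(\left(-4\right) \left(-26\right)\right)}{225 - 56 \left(\left(-4\right) \left(-26\right)\right) + 5 \left(\left(-4\right) \left(-26\right)\right)^{2}} = -3621108 - \left(-2\right) 104 \frac{1}{225 - 5824 + 5 \cdot 104^{2}} = -3621108 - \left(-2\right) 104 \frac{1}{225 - 5824 + 5 \cdot 10816} = -3621108 - \left(-2\right) 104 \frac{1}{225 - 5824 + 54080} = -3621108 - \left(-2\right) 104 \cdot \frac{1}{48481} = -3621108 - - \frac{208}{48481} = -3621108 + \frac{208}{48481} = - \frac{175554936740}{48481}$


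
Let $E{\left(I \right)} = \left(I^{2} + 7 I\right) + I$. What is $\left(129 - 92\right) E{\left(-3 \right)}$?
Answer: $-555$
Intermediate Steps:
$E{\left(I \right)} = I^{2} + 8 I$
$\left(129 - 92\right) E{\left(-3 \right)} = \left(129 - 92\right) \left(- 3 \left(8 - 3\right)\right) = 37 \left(\left(-3\right) 5\right) = 37 \left(-15\right) = -555$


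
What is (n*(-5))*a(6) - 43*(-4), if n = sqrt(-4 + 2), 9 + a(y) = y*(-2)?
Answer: 172 + 105*I*sqrt(2) ≈ 172.0 + 148.49*I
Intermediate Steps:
a(y) = -9 - 2*y (a(y) = -9 + y*(-2) = -9 - 2*y)
n = I*sqrt(2) (n = sqrt(-2) = I*sqrt(2) ≈ 1.4142*I)
(n*(-5))*a(6) - 43*(-4) = ((I*sqrt(2))*(-5))*(-9 - 2*6) - 43*(-4) = (-5*I*sqrt(2))*(-9 - 12) + 172 = -5*I*sqrt(2)*(-21) + 172 = 105*I*sqrt(2) + 172 = 172 + 105*I*sqrt(2)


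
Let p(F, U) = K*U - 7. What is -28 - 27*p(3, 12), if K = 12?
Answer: -3727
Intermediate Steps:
p(F, U) = -7 + 12*U (p(F, U) = 12*U - 7 = -7 + 12*U)
-28 - 27*p(3, 12) = -28 - 27*(-7 + 12*12) = -28 - 27*(-7 + 144) = -28 - 27*137 = -28 - 3699 = -3727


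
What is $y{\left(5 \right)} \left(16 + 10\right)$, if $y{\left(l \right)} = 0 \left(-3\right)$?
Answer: $0$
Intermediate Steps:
$y{\left(l \right)} = 0$
$y{\left(5 \right)} \left(16 + 10\right) = 0 \left(16 + 10\right) = 0 \cdot 26 = 0$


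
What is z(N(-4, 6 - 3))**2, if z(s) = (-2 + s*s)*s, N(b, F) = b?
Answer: 3136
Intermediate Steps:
z(s) = s*(-2 + s**2) (z(s) = (-2 + s**2)*s = s*(-2 + s**2))
z(N(-4, 6 - 3))**2 = (-4*(-2 + (-4)**2))**2 = (-4*(-2 + 16))**2 = (-4*14)**2 = (-56)**2 = 3136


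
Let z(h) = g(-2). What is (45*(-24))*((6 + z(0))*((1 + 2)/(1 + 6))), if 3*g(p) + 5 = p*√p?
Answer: -14040/7 + 2160*I*√2/7 ≈ -2005.7 + 436.39*I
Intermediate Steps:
g(p) = -5/3 + p^(3/2)/3 (g(p) = -5/3 + (p*√p)/3 = -5/3 + p^(3/2)/3)
z(h) = -5/3 - 2*I*√2/3 (z(h) = -5/3 + (-2)^(3/2)/3 = -5/3 + (-2*I*√2)/3 = -5/3 - 2*I*√2/3)
(45*(-24))*((6 + z(0))*((1 + 2)/(1 + 6))) = (45*(-24))*((6 + (-5/3 - 2*I*√2/3))*((1 + 2)/(1 + 6))) = -1080*(13/3 - 2*I*√2/3)*3/7 = -1080*(13/7 - 2*I*√2/7) = -14040/7 + 2160*I*√2/7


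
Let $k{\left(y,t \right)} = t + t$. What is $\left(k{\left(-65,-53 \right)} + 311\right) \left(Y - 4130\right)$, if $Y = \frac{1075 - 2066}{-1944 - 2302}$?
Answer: $- \frac{3594672745}{4246} \approx -8.466 \cdot 10^{5}$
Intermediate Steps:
$k{\left(y,t \right)} = 2 t$
$Y = \frac{991}{4246}$ ($Y = - \frac{991}{-4246} = \left(-991\right) \left(- \frac{1}{4246}\right) = \frac{991}{4246} \approx 0.2334$)
$\left(k{\left(-65,-53 \right)} + 311\right) \left(Y - 4130\right) = \left(2 \left(-53\right) + 311\right) \left(\frac{991}{4246} - 4130\right) = \left(-106 + 311\right) \left(- \frac{17534989}{4246}\right) = 205 \left(- \frac{17534989}{4246}\right) = - \frac{3594672745}{4246}$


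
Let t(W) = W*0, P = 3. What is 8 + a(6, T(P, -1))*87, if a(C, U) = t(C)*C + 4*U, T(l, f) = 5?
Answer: 1748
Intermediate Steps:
t(W) = 0
a(C, U) = 4*U (a(C, U) = 0*C + 4*U = 0 + 4*U = 4*U)
8 + a(6, T(P, -1))*87 = 8 + (4*5)*87 = 8 + 20*87 = 8 + 1740 = 1748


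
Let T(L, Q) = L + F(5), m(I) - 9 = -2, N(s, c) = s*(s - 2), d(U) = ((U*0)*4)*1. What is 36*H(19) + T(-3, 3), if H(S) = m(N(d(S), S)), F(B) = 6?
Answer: 255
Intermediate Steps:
d(U) = 0 (d(U) = (0*4)*1 = 0*1 = 0)
N(s, c) = s*(-2 + s)
m(I) = 7 (m(I) = 9 - 2 = 7)
T(L, Q) = 6 + L (T(L, Q) = L + 6 = 6 + L)
H(S) = 7
36*H(19) + T(-3, 3) = 36*7 + (6 - 3) = 252 + 3 = 255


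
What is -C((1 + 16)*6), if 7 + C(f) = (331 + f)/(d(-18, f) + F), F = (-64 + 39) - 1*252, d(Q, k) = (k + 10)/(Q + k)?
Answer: 7088/827 ≈ 8.5707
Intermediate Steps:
d(Q, k) = (10 + k)/(Q + k)
F = -277 (F = -25 - 252 = -277)
C(f) = -7 + (331 + f)/(-277 + (10 + f)/(-18 + f)) (C(f) = -7 + (331 + f)/((10 + f)/(-18 + f) - 277) = -7 + (331 + f)/(-277 + (10 + f)/(-18 + f)))
-C((1 + 16)*6) = -(40930 - ((1 + 16)*6)**2 - 2245*(1 + 16)*6)/(4*(-1249 + 69*((1 + 16)*6))) = -(40930 - (17*6)**2 - 38165*6)/(4*(-1249 + 69*(17*6))) = -(40930 - 1*102**2 - 2245*102)/(4*(-1249 + 69*102)) = -(40930 - 1*10404 - 228990)/(4*(-1249 + 7038)) = -(40930 - 10404 - 228990)/(4*5789) = -(-198464)/(4*5789) = -1*(-7088/827) = 7088/827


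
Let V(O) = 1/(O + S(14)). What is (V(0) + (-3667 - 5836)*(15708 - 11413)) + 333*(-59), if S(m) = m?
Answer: -571690447/14 ≈ -4.0835e+7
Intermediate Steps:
V(O) = 1/(14 + O) (V(O) = 1/(O + 14) = 1/(14 + O))
(V(0) + (-3667 - 5836)*(15708 - 11413)) + 333*(-59) = (1/(14 + 0) + (-3667 - 5836)*(15708 - 11413)) + 333*(-59) = (1/14 - 9503*4295) - 19647 = (1/14 - 40815385) - 19647 = -571415389/14 - 19647 = -571690447/14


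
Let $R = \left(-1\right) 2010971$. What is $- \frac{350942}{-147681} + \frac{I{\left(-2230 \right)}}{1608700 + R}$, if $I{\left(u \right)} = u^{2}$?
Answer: $- \frac{593229055618}{59407783551} \approx -9.9857$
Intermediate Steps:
$R = -2010971$
$- \frac{350942}{-147681} + \frac{I{\left(-2230 \right)}}{1608700 + R} = - \frac{350942}{-147681} + \frac{\left(-2230\right)^{2}}{1608700 - 2010971} = \left(-350942\right) \left(- \frac{1}{147681}\right) + \frac{4972900}{-402271} = \frac{350942}{147681} + 4972900 \left(- \frac{1}{402271}\right) = \frac{350942}{147681} - \frac{4972900}{402271} = - \frac{593229055618}{59407783551}$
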